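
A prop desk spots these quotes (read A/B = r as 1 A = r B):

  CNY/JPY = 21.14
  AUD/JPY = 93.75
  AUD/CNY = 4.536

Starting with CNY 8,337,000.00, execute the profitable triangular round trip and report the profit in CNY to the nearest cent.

Profitable loop is CNY → JPY → AUD → CNY:
CNY 8,337,000.00 × 21.14 = JPY 176,244,180
JPY 176,244,180 ÷ 93.75 = AUD 1,879,937.92
AUD 1,879,937.92 × 4.536 = CNY 8,527,398.41
Profit = CNY 8,527,398.41 − CNY 8,337,000.00

Profit: CNY 190,398.41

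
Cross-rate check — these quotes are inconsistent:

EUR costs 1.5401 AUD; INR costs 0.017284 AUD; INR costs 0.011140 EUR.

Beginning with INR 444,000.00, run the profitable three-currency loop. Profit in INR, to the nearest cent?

Profitable loop is INR → AUD → EUR → INR:
INR 444,000.00 × 0.017284 = AUD 7,674.10
AUD 7,674.10 ÷ 1.5401 = EUR 4,982.86
EUR 4,982.86 ÷ 0.011140 = INR 447,294.04
Profit = INR 447,294.04 − INR 444,000.00

Profit: INR 3,294.04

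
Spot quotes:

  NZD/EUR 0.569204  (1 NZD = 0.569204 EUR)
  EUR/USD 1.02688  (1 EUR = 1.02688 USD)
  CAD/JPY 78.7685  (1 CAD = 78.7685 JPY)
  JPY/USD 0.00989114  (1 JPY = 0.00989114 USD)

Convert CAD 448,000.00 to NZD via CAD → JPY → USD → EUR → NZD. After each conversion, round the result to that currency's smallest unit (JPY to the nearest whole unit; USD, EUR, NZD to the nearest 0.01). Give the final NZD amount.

CAD 448,000.00 × 78.7685 = JPY 35,288,288
JPY 35,288,288 × 0.00989114 = USD 349,041.40
USD 349,041.40 ÷ 1.02688 = EUR 339,904.76
EUR 339,904.76 ÷ 0.569204 = NZD 597,158.07

NZD 597,158.07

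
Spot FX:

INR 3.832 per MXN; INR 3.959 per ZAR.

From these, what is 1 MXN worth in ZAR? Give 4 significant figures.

MXN/ZAR = 0.9679

1 MXN × 3.832 = 3.832 INR
3.832 INR ÷ 3.959 = 0.967921 ZAR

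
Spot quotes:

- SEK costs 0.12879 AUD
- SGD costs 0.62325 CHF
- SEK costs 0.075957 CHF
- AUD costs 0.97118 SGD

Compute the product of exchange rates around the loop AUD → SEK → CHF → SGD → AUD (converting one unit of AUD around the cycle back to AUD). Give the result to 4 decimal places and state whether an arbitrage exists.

Around AUD → SEK → CHF → SGD → AUD: 1 ÷ 0.12879 × 0.075957 ÷ 0.62325 ÷ 0.97118 = 0.974369
Product < 1; profitable direction is AUD → SGD → CHF → SEK → AUD.

0.9744 (arbitrage exists)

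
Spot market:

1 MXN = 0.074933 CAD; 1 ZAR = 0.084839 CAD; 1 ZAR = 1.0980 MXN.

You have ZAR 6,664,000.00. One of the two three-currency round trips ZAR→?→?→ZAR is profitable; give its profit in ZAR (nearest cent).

Profit: ZAR 207,555.66

Profitable loop is ZAR → CAD → MXN → ZAR:
ZAR 6,664,000.00 × 0.084839 = CAD 565,367.10
CAD 565,367.10 ÷ 0.074933 = MXN 7,544,968.12
MXN 7,544,968.12 ÷ 1.0980 = ZAR 6,871,555.66
Profit = ZAR 6,871,555.66 − ZAR 6,664,000.00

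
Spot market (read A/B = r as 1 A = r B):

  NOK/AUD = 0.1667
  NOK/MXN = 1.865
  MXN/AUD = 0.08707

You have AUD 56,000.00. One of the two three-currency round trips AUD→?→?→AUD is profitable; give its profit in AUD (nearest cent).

Profitable loop is AUD → MXN → NOK → AUD:
AUD 56,000.00 ÷ 0.08707 = MXN 643,160.68
MXN 643,160.68 ÷ 1.865 = NOK 344,858.27
NOK 344,858.27 × 0.1667 = AUD 57,487.87
Profit = AUD 57,487.87 − AUD 56,000.00

Profit: AUD 1,487.87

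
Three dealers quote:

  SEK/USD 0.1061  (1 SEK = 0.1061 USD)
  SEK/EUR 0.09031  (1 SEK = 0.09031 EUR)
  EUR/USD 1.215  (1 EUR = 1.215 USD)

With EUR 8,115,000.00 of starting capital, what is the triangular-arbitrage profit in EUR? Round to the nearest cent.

Profit: EUR 277,382.33

Profitable loop is EUR → USD → SEK → EUR:
EUR 8,115,000.00 × 1.215 = USD 9,859,725.00
USD 9,859,725.00 ÷ 0.1061 = SEK 92,928,605.09
SEK 92,928,605.09 × 0.09031 = EUR 8,392,382.33
Profit = EUR 8,392,382.33 − EUR 8,115,000.00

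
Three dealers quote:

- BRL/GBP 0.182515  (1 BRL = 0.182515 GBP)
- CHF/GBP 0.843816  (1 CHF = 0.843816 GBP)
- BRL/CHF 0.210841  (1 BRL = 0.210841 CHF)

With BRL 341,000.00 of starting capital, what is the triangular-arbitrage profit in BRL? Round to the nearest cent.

Profitable loop is BRL → GBP → CHF → BRL:
BRL 341,000.00 × 0.182515 = GBP 62,237.62
GBP 62,237.62 ÷ 0.843816 = CHF 73,757.33
CHF 73,757.33 ÷ 0.210841 = BRL 349,824.42
Profit = BRL 349,824.42 − BRL 341,000.00

Profit: BRL 8,824.42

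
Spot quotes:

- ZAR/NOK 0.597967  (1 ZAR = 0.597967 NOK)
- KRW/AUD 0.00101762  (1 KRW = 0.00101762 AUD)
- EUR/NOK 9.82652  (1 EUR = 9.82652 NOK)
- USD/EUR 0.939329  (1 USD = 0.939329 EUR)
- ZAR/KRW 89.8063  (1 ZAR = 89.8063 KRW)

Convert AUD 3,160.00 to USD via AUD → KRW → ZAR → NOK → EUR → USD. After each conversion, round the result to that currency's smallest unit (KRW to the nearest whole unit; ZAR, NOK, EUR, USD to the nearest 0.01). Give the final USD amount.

AUD 3,160.00 ÷ 0.00101762 = KRW 3,105,285
KRW 3,105,285 ÷ 89.8063 = ZAR 34,577.59
ZAR 34,577.59 × 0.597967 = NOK 20,676.26
NOK 20,676.26 ÷ 9.82652 = EUR 2,104.13
EUR 2,104.13 ÷ 0.939329 = USD 2,240.04

USD 2,240.04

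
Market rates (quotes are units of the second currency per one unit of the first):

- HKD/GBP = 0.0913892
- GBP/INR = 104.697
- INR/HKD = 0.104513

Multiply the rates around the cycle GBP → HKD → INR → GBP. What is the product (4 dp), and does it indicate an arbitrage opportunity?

Around GBP → HKD → INR → GBP: 1 ÷ 0.0913892 ÷ 0.104513 ÷ 104.697 = 1.000001
Product ≈ 1 (deviation 0.000%, within rounding noise).

1.0000 (no arbitrage)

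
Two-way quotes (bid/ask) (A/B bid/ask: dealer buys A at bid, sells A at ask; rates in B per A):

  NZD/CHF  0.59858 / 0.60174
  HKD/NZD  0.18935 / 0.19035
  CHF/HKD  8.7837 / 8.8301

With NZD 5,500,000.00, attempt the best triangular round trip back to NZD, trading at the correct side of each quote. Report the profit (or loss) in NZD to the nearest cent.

Net result: NZD -24,450.68 (no profitable arbitrage after spreads)

Best loop NZD → CHF → HKD → NZD:
NZD 5,500,000.00 × 0.59858 (sell NZD at bid) = CHF 3,292,190.00
CHF 3,292,190.00 × 8.7837 (sell CHF at bid) = HKD 28,917,609.30
HKD 28,917,609.30 × 0.18935 (sell HKD at bid) = NZD 5,475,549.32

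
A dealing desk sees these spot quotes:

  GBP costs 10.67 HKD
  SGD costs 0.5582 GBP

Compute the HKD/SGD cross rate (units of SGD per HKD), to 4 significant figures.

1 HKD ÷ 10.67 = 0.0937207 GBP
0.0937207 GBP ÷ 0.5582 = 0.167898 SGD

HKD/SGD = 0.1679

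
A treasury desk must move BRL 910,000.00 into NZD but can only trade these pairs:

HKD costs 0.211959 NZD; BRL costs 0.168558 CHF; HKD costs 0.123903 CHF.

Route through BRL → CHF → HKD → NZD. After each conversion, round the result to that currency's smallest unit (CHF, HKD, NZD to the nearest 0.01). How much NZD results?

NZD 262,398.17

BRL 910,000.00 × 0.168558 = CHF 153,387.78
CHF 153,387.78 ÷ 0.123903 = HKD 1,237,966.64
HKD 1,237,966.64 × 0.211959 = NZD 262,398.17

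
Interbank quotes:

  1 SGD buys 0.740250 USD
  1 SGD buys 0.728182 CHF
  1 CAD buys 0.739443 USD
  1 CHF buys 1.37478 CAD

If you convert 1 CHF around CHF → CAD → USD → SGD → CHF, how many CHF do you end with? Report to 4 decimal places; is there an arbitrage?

1.0000 (no arbitrage)

Around CHF → CAD → USD → SGD → CHF: 1 × 1.37478 × 0.739443 ÷ 0.740250 × 0.728182 = 0.999999
Product ≈ 1 (deviation 0.000%, within rounding noise).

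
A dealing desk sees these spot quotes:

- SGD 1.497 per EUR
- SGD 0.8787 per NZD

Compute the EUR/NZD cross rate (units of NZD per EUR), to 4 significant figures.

1 EUR × 1.497 = 1.497 SGD
1.497 SGD ÷ 0.8787 = 1.70365 NZD

EUR/NZD = 1.704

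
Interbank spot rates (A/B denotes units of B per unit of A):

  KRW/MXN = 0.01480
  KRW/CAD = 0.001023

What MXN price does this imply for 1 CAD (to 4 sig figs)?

1 CAD ÷ 0.001023 = 977.517 KRW
977.517 KRW × 0.01480 = 14.4673 MXN

CAD/MXN = 14.47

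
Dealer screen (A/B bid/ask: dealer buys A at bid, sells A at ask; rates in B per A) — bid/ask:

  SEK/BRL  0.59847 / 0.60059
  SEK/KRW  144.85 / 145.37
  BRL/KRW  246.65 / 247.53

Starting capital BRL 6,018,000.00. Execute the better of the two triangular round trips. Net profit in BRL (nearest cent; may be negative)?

Best loop BRL → KRW → SEK → BRL:
BRL 6,018,000.00 × 246.65 (sell BRL at bid) = KRW 1,484,339,700
KRW 1,484,339,700 ÷ 145.37 (buy SEK at ask) = SEK 10,210,770.45
SEK 10,210,770.45 × 0.59847 (sell SEK at bid) = BRL 6,110,839.79

Net profit: BRL 92,839.79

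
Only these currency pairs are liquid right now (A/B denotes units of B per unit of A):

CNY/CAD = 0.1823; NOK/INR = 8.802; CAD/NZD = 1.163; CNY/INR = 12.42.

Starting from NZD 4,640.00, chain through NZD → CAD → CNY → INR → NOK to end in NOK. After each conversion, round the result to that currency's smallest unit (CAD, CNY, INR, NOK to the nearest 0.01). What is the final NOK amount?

NOK 30,881.01

NZD 4,640.00 ÷ 1.163 = CAD 3,989.68
CAD 3,989.68 ÷ 0.1823 = CNY 21,885.24
CNY 21,885.24 × 12.42 = INR 271,814.68
INR 271,814.68 ÷ 8.802 = NOK 30,881.01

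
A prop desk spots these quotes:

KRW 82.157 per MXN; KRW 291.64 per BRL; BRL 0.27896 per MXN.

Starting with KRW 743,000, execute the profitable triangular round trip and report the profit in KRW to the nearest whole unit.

Profit: KRW 7,316

Profitable loop is KRW → BRL → MXN → KRW:
KRW 743,000 ÷ 291.64 = BRL 2,547.66
BRL 2,547.66 ÷ 0.27896 = MXN 9,132.71
MXN 9,132.71 × 82.157 = KRW 750,316
Profit = KRW 750,316 − KRW 743,000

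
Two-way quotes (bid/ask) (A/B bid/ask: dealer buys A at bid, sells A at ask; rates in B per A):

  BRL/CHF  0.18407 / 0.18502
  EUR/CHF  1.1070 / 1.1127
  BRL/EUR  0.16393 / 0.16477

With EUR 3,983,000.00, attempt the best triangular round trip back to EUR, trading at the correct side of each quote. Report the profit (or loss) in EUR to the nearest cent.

Best loop EUR → BRL → CHF → EUR:
EUR 3,983,000.00 ÷ 0.16477 (buy BRL at ask) = BRL 24,173,089.76
BRL 24,173,089.76 × 0.18407 (sell BRL at bid) = CHF 4,449,540.63
CHF 4,449,540.63 ÷ 1.1127 (buy EUR at ask) = EUR 3,998,868.19

Net profit: EUR 15,868.19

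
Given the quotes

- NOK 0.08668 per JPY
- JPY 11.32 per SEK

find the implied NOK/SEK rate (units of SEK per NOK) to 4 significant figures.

NOK/SEK = 1.019

1 NOK ÷ 0.08668 = 11.5367 JPY
11.5367 JPY ÷ 11.32 = 1.01914 SEK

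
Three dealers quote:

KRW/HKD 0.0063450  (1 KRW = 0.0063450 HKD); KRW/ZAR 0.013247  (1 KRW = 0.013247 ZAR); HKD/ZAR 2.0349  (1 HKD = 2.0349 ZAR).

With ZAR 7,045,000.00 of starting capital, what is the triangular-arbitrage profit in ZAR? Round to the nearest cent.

Profit: ZAR 183,094.73

Profitable loop is ZAR → HKD → KRW → ZAR:
ZAR 7,045,000.00 ÷ 2.0349 = HKD 3,462,086.59
HKD 3,462,086.59 ÷ 0.0063450 = KRW 545,640,124
KRW 545,640,124 × 0.013247 = ZAR 7,228,094.73
Profit = ZAR 7,228,094.73 − ZAR 7,045,000.00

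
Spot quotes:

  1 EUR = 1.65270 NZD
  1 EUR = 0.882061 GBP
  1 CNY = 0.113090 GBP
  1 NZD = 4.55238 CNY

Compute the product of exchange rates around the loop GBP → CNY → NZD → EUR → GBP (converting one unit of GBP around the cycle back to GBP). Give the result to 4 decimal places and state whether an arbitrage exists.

1.0367 (arbitrage exists)

Around GBP → CNY → NZD → EUR → GBP: 1 ÷ 0.113090 ÷ 4.55238 ÷ 1.65270 × 0.882061 = 1.036673
Product > 1; profitable direction is GBP → CNY → NZD → EUR → GBP.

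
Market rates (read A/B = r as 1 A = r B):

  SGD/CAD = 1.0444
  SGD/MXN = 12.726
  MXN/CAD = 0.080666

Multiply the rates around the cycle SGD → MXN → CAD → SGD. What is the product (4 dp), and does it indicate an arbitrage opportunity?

Around SGD → MXN → CAD → SGD: 1 × 12.726 × 0.080666 ÷ 1.0444 = 0.982914
Product < 1; profitable direction is SGD → CAD → MXN → SGD.

0.9829 (arbitrage exists)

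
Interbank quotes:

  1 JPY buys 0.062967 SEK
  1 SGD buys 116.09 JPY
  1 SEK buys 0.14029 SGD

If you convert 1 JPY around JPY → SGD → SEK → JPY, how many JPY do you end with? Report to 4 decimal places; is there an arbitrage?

Around JPY → SGD → SEK → JPY: 1 ÷ 116.09 ÷ 0.14029 ÷ 0.062967 = 0.975137
Product < 1; profitable direction is JPY → SEK → SGD → JPY.

0.9751 (arbitrage exists)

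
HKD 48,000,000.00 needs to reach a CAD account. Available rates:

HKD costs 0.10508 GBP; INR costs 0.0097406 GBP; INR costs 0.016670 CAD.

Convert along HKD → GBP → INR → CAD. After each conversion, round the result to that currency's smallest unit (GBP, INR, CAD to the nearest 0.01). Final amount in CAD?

HKD 48,000,000.00 × 0.10508 = GBP 5,043,840.00
GBP 5,043,840.00 ÷ 0.0097406 = INR 517,816,150.96
INR 517,816,150.96 × 0.016670 = CAD 8,631,995.24

CAD 8,631,995.24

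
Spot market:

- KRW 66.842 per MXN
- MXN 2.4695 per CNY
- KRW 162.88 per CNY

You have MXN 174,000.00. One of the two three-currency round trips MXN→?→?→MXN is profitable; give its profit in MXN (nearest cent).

Profitable loop is MXN → KRW → CNY → MXN:
MXN 174,000.00 × 66.842 = KRW 11,630,508
KRW 11,630,508 ÷ 162.88 = CNY 71,405.38
CNY 71,405.38 × 2.4695 = MXN 176,335.58
Profit = MXN 176,335.58 − MXN 174,000.00

Profit: MXN 2,335.58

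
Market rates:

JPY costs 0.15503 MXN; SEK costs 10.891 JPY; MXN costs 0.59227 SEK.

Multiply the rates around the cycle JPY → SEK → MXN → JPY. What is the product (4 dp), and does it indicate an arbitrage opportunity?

Around JPY → SEK → MXN → JPY: 1 ÷ 10.891 ÷ 0.59227 ÷ 0.15503 = 0.999993
Product ≈ 1 (deviation 0.001%, within rounding noise).

1.0000 (no arbitrage)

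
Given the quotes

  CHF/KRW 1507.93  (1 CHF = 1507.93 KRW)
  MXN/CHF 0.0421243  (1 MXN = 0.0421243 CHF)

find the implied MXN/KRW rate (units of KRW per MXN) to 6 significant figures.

MXN/KRW = 63.5205

1 MXN × 0.0421243 = 0.0421243 CHF
0.0421243 CHF × 1507.93 = 63.5205 KRW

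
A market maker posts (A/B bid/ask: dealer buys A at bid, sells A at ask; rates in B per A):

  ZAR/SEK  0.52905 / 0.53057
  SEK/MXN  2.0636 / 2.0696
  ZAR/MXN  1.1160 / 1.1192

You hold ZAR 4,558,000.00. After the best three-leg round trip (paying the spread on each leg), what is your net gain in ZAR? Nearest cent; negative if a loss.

Best loop ZAR → MXN → SEK → ZAR:
ZAR 4,558,000.00 × 1.1160 (sell ZAR at bid) = MXN 5,086,728.00
MXN 5,086,728.00 ÷ 2.0696 (buy SEK at ask) = SEK 2,457,831.47
SEK 2,457,831.47 ÷ 0.53057 (buy ZAR at ask) = ZAR 4,632,435.80

Net profit: ZAR 74,435.80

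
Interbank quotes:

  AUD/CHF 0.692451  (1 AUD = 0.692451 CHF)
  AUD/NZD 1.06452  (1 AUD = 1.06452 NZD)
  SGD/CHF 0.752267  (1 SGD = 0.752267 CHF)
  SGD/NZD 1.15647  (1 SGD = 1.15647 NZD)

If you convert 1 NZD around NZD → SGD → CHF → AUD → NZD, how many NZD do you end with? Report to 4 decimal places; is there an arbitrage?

Around NZD → SGD → CHF → AUD → NZD: 1 ÷ 1.15647 × 0.752267 ÷ 0.692451 × 1.06452 = 1.000006
Product ≈ 1 (deviation 0.001%, within rounding noise).

1.0000 (no arbitrage)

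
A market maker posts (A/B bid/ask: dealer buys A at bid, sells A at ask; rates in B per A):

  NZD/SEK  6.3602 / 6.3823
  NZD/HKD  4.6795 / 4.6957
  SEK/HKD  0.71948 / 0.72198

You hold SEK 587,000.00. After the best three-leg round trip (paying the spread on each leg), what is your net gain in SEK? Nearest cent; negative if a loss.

Best loop SEK → NZD → HKD → SEK:
SEK 587,000.00 ÷ 6.3823 (buy NZD at ask) = NZD 91,973.11
NZD 91,973.11 × 4.6795 (sell NZD at bid) = HKD 430,388.18
HKD 430,388.18 ÷ 0.72198 (buy SEK at ask) = SEK 596,122.03

Net profit: SEK 9,122.03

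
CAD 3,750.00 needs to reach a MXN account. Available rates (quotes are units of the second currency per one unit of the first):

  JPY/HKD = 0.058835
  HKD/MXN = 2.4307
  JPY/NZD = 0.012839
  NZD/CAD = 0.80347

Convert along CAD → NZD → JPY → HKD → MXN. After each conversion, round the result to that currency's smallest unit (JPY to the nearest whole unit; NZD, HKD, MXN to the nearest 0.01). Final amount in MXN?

MXN 51,987.37

CAD 3,750.00 ÷ 0.80347 = NZD 4,667.26
NZD 4,667.26 ÷ 0.012839 = JPY 363,522
JPY 363,522 × 0.058835 = HKD 21,387.82
HKD 21,387.82 × 2.4307 = MXN 51,987.37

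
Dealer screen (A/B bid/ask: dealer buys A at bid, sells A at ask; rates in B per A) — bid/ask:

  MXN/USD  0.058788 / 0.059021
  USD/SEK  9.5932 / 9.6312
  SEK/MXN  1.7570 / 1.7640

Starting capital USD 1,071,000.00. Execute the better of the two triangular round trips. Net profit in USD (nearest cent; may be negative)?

Best loop USD → MXN → SEK → USD:
USD 1,071,000.00 ÷ 0.059021 (buy MXN at ask) = MXN 18,146,083.60
MXN 18,146,083.60 ÷ 1.7640 (buy SEK at ask) = SEK 10,286,895.46
SEK 10,286,895.46 ÷ 9.6312 (buy USD at ask) = USD 1,068,080.35

Net result: USD -2,919.65 (no profitable arbitrage after spreads)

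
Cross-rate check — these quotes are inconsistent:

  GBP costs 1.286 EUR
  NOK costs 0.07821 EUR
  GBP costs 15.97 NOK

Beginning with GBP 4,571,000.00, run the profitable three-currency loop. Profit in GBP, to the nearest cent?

Profit: GBP 135,358.30

Profitable loop is GBP → EUR → NOK → GBP:
GBP 4,571,000.00 × 1.286 = EUR 5,878,306.00
EUR 5,878,306.00 ÷ 0.07821 = NOK 75,160,542.13
NOK 75,160,542.13 ÷ 15.97 = GBP 4,706,358.30
Profit = GBP 4,706,358.30 − GBP 4,571,000.00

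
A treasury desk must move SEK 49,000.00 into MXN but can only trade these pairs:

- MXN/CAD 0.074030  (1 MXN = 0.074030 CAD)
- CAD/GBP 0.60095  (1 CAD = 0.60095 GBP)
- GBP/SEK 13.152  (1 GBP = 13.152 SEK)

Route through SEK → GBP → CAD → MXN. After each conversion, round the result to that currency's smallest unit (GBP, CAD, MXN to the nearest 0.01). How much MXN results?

SEK 49,000.00 ÷ 13.152 = GBP 3,725.67
GBP 3,725.67 ÷ 0.60095 = CAD 6,199.63
CAD 6,199.63 ÷ 0.074030 = MXN 83,744.83

MXN 83,744.83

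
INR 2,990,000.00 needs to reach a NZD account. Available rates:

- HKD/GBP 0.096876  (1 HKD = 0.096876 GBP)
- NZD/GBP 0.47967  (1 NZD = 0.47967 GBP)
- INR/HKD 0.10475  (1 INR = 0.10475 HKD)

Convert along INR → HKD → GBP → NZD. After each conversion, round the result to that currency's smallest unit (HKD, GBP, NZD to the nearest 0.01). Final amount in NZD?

NZD 63,255.59

INR 2,990,000.00 × 0.10475 = HKD 313,202.50
HKD 313,202.50 × 0.096876 = GBP 30,341.81
GBP 30,341.81 ÷ 0.47967 = NZD 63,255.59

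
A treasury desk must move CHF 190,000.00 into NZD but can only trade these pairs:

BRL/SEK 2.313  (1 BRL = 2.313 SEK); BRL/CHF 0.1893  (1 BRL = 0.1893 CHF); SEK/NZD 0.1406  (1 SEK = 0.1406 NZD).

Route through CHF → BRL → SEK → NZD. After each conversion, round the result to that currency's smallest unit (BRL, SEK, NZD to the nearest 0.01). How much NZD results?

NZD 326,410.36

CHF 190,000.00 ÷ 0.1893 = BRL 1,003,697.83
BRL 1,003,697.83 × 2.313 = SEK 2,321,553.08
SEK 2,321,553.08 × 0.1406 = NZD 326,410.36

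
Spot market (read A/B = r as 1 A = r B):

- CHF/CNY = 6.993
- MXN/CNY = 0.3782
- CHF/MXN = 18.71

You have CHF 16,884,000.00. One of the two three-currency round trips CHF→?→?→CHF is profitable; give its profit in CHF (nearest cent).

Profitable loop is CHF → MXN → CNY → CHF:
CHF 16,884,000.00 × 18.71 = MXN 315,899,640.00
MXN 315,899,640.00 × 0.3782 = CNY 119,473,243.85
CNY 119,473,243.85 ÷ 6.993 = CHF 17,084,690.95
Profit = CHF 17,084,690.95 − CHF 16,884,000.00

Profit: CHF 200,690.95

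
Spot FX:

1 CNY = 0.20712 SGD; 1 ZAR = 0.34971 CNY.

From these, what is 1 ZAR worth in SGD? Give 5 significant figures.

ZAR/SGD = 0.072432

1 ZAR × 0.34971 = 0.34971 CNY
0.34971 CNY × 0.20712 = 0.0724319 SGD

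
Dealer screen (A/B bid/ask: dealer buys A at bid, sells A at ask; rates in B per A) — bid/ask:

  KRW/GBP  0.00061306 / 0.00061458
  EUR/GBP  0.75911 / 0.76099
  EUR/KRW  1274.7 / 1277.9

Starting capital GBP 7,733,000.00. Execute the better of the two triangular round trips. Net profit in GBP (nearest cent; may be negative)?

Best loop GBP → EUR → KRW → GBP:
GBP 7,733,000.00 ÷ 0.76099 (buy EUR at ask) = EUR 10,161,762.97
EUR 10,161,762.97 × 1274.7 (sell EUR at bid) = KRW 12,953,199,254
KRW 12,953,199,254 × 0.00061306 (sell KRW at bid) = GBP 7,941,088.33

Net profit: GBP 208,088.33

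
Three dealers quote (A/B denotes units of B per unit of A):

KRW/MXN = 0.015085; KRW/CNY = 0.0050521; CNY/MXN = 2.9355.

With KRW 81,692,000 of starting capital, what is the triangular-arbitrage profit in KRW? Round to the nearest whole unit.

Profitable loop is KRW → MXN → CNY → KRW:
KRW 81,692,000 × 0.015085 = MXN 1,232,323.82
MXN 1,232,323.82 ÷ 2.9355 = CNY 419,800.31
CNY 419,800.31 ÷ 0.0050521 = KRW 83,094,221
Profit = KRW 83,094,221 − KRW 81,692,000

Profit: KRW 1,402,221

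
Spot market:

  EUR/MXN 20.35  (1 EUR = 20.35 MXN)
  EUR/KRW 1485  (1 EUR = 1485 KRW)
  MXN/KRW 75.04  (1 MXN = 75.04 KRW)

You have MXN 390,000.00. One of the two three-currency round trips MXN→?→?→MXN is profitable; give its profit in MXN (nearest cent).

Profit: MXN 11,047.11

Profitable loop is MXN → KRW → EUR → MXN:
MXN 390,000.00 × 75.04 = KRW 29,265,600
KRW 29,265,600 ÷ 1485 = EUR 19,707.47
EUR 19,707.47 × 20.35 = MXN 401,047.11
Profit = MXN 401,047.11 − MXN 390,000.00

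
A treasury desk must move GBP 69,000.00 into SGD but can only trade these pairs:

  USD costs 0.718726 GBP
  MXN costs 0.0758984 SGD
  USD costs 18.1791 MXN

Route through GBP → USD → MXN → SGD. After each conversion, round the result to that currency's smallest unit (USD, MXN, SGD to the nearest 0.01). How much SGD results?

GBP 69,000.00 ÷ 0.718726 = USD 96,003.21
USD 96,003.21 × 18.1791 = MXN 1,745,251.95
MXN 1,745,251.95 × 0.0758984 = SGD 132,461.83

SGD 132,461.83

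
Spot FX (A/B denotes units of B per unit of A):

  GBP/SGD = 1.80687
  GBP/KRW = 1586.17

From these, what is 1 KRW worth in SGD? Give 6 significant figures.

1 KRW ÷ 1586.17 = 0.000630449 GBP
0.000630449 GBP × 1.80687 = 0.00113914 SGD

KRW/SGD = 0.00113914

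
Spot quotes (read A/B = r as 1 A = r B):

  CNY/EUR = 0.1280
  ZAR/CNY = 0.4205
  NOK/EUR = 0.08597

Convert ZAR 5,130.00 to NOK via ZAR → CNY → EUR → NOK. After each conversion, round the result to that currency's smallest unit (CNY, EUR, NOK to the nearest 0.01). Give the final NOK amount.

ZAR 5,130.00 × 0.4205 = CNY 2,157.16
CNY 2,157.16 × 0.1280 = EUR 276.12
EUR 276.12 ÷ 0.08597 = NOK 3,211.82

NOK 3,211.82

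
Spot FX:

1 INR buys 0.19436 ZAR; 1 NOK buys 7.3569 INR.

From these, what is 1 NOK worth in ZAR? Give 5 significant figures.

NOK/ZAR = 1.4299

1 NOK × 7.3569 = 7.3569 INR
7.3569 INR × 0.19436 = 1.42989 ZAR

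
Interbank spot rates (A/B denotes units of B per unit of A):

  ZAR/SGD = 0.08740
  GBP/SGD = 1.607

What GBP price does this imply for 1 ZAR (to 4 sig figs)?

1 ZAR × 0.08740 = 0.0874 SGD
0.0874 SGD ÷ 1.607 = 0.0543871 GBP

ZAR/GBP = 0.05439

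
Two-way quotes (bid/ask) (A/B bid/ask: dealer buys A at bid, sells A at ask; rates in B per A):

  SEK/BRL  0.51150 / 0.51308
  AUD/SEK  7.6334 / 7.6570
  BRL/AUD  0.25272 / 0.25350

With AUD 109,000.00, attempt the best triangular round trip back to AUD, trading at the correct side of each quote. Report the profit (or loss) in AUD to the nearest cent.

Net profit: AUD 447.24

Best loop AUD → BRL → SEK → AUD:
AUD 109,000.00 ÷ 0.25350 (buy BRL at ask) = BRL 429,980.28
BRL 429,980.28 ÷ 0.51308 (buy SEK at ask) = SEK 838,037.49
SEK 838,037.49 ÷ 7.6570 (buy AUD at ask) = AUD 109,447.24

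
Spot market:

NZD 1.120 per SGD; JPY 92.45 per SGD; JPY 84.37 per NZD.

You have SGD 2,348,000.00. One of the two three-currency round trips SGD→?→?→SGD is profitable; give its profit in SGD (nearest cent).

Profit: SGD 51,922.67

Profitable loop is SGD → NZD → JPY → SGD:
SGD 2,348,000.00 × 1.120 = NZD 2,629,760.00
NZD 2,629,760.00 × 84.37 = JPY 221,872,851
JPY 221,872,851 ÷ 92.45 = SGD 2,399,922.67
Profit = SGD 2,399,922.67 − SGD 2,348,000.00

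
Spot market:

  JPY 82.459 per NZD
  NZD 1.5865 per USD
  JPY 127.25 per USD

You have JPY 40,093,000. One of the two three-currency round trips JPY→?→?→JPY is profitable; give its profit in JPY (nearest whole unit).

Profitable loop is JPY → USD → NZD → JPY:
JPY 40,093,000 ÷ 127.25 = USD 315,072.69
USD 315,072.69 × 1.5865 = NZD 499,862.83
NZD 499,862.83 × 82.459 = JPY 41,218,189
Profit = JPY 41,218,189 − JPY 40,093,000

Profit: JPY 1,125,189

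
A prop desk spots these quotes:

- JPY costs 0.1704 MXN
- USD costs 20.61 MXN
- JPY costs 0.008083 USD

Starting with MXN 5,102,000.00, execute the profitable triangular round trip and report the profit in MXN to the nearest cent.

Profitable loop is MXN → USD → JPY → MXN:
MXN 5,102,000.00 ÷ 20.61 = USD 247,549.73
USD 247,549.73 ÷ 0.008083 = JPY 30,625,972
JPY 30,625,972 × 0.1704 = MXN 5,218,665.66
Profit = MXN 5,218,665.66 − MXN 5,102,000.00

Profit: MXN 116,665.66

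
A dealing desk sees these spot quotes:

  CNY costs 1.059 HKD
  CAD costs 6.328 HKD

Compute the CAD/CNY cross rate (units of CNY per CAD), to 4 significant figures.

1 CAD × 6.328 = 6.328 HKD
6.328 HKD ÷ 1.059 = 5.97545 CNY

CAD/CNY = 5.975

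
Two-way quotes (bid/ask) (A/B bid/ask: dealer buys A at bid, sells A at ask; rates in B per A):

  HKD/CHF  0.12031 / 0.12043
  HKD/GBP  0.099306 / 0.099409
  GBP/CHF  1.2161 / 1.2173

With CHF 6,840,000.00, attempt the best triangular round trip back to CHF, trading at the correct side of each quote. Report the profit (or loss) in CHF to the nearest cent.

Best loop CHF → HKD → GBP → CHF:
CHF 6,840,000.00 ÷ 0.12043 (buy HKD at ask) = HKD 56,796,479.28
HKD 56,796,479.28 × 0.099306 (sell HKD at bid) = GBP 5,640,231.17
GBP 5,640,231.17 × 1.2161 (sell GBP at bid) = CHF 6,859,085.13

Net profit: CHF 19,085.13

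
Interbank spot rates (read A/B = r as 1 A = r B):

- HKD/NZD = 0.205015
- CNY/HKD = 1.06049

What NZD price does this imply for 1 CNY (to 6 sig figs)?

1 CNY × 1.06049 = 1.06049 HKD
1.06049 HKD × 0.205015 = 0.217416 NZD

CNY/NZD = 0.217416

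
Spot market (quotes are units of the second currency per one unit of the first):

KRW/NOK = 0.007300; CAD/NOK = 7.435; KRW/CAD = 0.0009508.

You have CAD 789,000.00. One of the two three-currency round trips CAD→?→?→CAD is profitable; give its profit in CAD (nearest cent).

Profitable loop is CAD → KRW → NOK → CAD:
CAD 789,000.00 ÷ 0.0009508 = KRW 829,827,514
KRW 829,827,514 × 0.007300 = NOK 6,057,740.85
NOK 6,057,740.85 ÷ 7.435 = CAD 814,760.03
Profit = CAD 814,760.03 − CAD 789,000.00

Profit: CAD 25,760.03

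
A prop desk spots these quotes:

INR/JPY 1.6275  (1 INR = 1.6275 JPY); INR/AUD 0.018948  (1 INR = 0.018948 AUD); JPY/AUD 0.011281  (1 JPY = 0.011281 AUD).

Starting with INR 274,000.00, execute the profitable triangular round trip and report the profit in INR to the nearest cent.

Profitable loop is INR → AUD → JPY → INR:
INR 274,000.00 × 0.018948 = AUD 5,191.75
AUD 5,191.75 ÷ 0.011281 = JPY 460,221
JPY 460,221 ÷ 1.6275 = INR 282,777.82
Profit = INR 282,777.82 − INR 274,000.00

Profit: INR 8,777.82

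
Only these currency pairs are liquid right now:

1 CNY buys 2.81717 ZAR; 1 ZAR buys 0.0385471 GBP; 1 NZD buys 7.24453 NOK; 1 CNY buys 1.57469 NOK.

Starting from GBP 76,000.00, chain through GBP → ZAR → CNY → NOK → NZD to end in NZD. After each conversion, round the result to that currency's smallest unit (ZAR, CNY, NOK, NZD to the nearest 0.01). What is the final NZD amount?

GBP 76,000.00 ÷ 0.0385471 = ZAR 1,971,613.95
ZAR 1,971,613.95 ÷ 2.81717 = CNY 699,856.22
CNY 699,856.22 × 1.57469 = NOK 1,102,056.59
NOK 1,102,056.59 ÷ 7.24453 = NZD 152,122.58

NZD 152,122.58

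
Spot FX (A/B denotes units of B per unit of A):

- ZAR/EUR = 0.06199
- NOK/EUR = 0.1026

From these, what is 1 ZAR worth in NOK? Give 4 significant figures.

ZAR/NOK = 0.6042

1 ZAR × 0.06199 = 0.06199 EUR
0.06199 EUR ÷ 0.1026 = 0.604191 NOK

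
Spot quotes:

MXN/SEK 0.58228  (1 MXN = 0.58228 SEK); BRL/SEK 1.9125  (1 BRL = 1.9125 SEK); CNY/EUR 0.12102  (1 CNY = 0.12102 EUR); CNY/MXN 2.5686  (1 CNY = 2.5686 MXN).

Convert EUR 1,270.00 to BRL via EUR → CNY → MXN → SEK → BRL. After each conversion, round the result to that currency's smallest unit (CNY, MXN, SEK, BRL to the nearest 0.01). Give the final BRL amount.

BRL 8,206.79

EUR 1,270.00 ÷ 0.12102 = CNY 10,494.13
CNY 10,494.13 × 2.5686 = MXN 26,955.22
MXN 26,955.22 × 0.58228 = SEK 15,695.49
SEK 15,695.49 ÷ 1.9125 = BRL 8,206.79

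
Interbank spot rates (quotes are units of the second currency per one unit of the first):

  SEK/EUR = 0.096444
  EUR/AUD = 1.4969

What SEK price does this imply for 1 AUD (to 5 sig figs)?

AUD/SEK = 6.9268

1 AUD ÷ 1.4969 = 0.668047 EUR
0.668047 EUR ÷ 0.096444 = 6.92679 SEK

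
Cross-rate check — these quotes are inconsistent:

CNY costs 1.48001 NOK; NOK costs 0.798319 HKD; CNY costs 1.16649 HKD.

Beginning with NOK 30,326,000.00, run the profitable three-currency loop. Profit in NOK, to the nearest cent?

Profitable loop is NOK → HKD → CNY → NOK:
NOK 30,326,000.00 × 0.798319 = HKD 24,209,821.99
HKD 24,209,821.99 ÷ 1.16649 = CNY 20,754,418.81
CNY 20,754,418.81 × 1.48001 = NOK 30,716,747.38
Profit = NOK 30,716,747.38 − NOK 30,326,000.00

Profit: NOK 390,747.38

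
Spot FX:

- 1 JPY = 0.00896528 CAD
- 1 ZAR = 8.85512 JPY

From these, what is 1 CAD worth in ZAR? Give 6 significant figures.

1 CAD ÷ 0.00896528 = 111.541 JPY
111.541 JPY ÷ 8.85512 = 12.5963 ZAR

CAD/ZAR = 12.5963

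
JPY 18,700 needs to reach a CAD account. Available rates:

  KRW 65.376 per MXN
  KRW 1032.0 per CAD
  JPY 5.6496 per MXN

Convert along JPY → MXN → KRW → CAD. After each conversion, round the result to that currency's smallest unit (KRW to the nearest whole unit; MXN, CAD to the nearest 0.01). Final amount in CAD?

JPY 18,700 ÷ 5.6496 = MXN 3,309.97
MXN 3,309.97 × 65.376 = KRW 216,393
KRW 216,393 ÷ 1032.0 = CAD 209.68

CAD 209.68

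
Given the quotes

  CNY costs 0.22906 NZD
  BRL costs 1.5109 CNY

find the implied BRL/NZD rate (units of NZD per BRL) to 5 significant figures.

1 BRL × 1.5109 = 1.5109 CNY
1.5109 CNY × 0.22906 = 0.346087 NZD

BRL/NZD = 0.34609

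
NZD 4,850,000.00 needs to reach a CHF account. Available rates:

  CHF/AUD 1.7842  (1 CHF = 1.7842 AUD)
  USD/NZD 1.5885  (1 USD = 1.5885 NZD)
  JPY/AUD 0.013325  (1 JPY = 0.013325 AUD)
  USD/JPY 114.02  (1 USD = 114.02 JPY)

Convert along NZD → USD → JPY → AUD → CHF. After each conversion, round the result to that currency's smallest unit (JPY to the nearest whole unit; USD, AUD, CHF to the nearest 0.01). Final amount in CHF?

NZD 4,850,000.00 ÷ 1.5885 = USD 3,053,194.84
USD 3,053,194.84 × 114.02 = JPY 348,125,276
JPY 348,125,276 × 0.013325 = AUD 4,638,769.30
AUD 4,638,769.30 ÷ 1.7842 = CHF 2,599,915.54

CHF 2,599,915.54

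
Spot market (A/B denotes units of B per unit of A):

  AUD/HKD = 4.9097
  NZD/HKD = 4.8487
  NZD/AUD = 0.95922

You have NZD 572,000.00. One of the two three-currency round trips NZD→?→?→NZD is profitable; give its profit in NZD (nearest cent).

Profitable loop is NZD → HKD → AUD → NZD:
NZD 572,000.00 × 4.8487 = HKD 2,773,456.40
HKD 2,773,456.40 ÷ 4.9097 = AUD 564,893.25
AUD 564,893.25 ÷ 0.95922 = NZD 588,908.96
Profit = NZD 588,908.96 − NZD 572,000.00

Profit: NZD 16,908.96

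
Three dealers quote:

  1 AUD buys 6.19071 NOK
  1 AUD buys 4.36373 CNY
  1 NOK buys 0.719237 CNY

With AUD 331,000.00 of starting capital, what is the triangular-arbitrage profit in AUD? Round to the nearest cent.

Profitable loop is AUD → NOK → CNY → AUD:
AUD 331,000.00 × 6.19071 = NOK 2,049,125.01
NOK 2,049,125.01 × 0.719237 = CNY 1,473,806.52
CNY 1,473,806.52 ÷ 4.36373 = AUD 337,740.08
Profit = AUD 337,740.08 − AUD 331,000.00

Profit: AUD 6,740.08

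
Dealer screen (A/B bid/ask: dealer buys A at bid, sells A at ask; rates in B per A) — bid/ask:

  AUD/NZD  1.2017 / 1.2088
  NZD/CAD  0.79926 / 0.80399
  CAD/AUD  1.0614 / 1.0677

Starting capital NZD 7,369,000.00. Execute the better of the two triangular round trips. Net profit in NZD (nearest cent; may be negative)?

Best loop NZD → CAD → AUD → NZD:
NZD 7,369,000.00 × 0.79926 (sell NZD at bid) = CAD 5,889,746.94
CAD 5,889,746.94 × 1.0614 (sell CAD at bid) = AUD 6,251,377.40
AUD 6,251,377.40 × 1.2017 (sell AUD at bid) = NZD 7,512,280.22

Net profit: NZD 143,280.22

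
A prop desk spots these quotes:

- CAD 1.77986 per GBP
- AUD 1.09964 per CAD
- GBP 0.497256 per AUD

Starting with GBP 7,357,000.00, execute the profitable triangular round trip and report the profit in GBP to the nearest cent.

Profitable loop is GBP → AUD → CAD → GBP:
GBP 7,357,000.00 ÷ 0.497256 = AUD 14,795,196.04
AUD 14,795,196.04 ÷ 1.09964 = CAD 13,454,581.53
CAD 13,454,581.53 ÷ 1.77986 = GBP 7,559,348.23
Profit = GBP 7,559,348.23 − GBP 7,357,000.00

Profit: GBP 202,348.23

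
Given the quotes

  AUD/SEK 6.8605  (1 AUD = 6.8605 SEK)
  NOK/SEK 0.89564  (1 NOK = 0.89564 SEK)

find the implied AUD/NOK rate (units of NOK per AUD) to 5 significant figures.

AUD/NOK = 7.6599

1 AUD × 6.8605 = 6.8605 SEK
6.8605 SEK ÷ 0.89564 = 7.65989 NOK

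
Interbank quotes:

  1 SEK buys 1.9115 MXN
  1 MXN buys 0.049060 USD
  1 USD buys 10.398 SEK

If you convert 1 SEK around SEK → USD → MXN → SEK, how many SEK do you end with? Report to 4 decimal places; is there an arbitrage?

Around SEK → USD → MXN → SEK: 1 ÷ 10.398 ÷ 0.049060 ÷ 1.9115 = 1.025530
Product > 1; profitable direction is SEK → USD → MXN → SEK.

1.0255 (arbitrage exists)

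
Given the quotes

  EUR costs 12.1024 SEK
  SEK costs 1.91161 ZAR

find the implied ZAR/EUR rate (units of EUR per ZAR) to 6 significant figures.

ZAR/EUR = 0.0432244

1 ZAR ÷ 1.91161 = 0.523119 SEK
0.523119 SEK ÷ 12.1024 = 0.0432244 EUR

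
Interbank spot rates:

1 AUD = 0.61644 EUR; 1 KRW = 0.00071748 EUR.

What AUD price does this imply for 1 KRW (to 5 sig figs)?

1 KRW × 0.00071748 = 0.00071748 EUR
0.00071748 EUR ÷ 0.61644 = 0.00116391 AUD

KRW/AUD = 0.0011639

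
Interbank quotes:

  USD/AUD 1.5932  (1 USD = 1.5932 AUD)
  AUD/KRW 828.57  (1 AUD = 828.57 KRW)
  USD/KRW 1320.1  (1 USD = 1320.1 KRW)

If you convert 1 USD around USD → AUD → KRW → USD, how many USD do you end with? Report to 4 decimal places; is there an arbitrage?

1.0000 (no arbitrage)

Around USD → AUD → KRW → USD: 1 × 1.5932 × 828.57 ÷ 1320.1 = 0.999983
Product ≈ 1 (deviation 0.002%, within rounding noise).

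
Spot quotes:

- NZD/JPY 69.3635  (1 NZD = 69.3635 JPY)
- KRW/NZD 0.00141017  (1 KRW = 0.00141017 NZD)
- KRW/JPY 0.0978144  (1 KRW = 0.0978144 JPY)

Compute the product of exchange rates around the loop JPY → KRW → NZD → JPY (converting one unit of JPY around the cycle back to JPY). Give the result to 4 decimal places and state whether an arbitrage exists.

1.0000 (no arbitrage)

Around JPY → KRW → NZD → JPY: 1 ÷ 0.0978144 × 0.00141017 × 69.3635 = 0.999999
Product ≈ 1 (deviation 0.000%, within rounding noise).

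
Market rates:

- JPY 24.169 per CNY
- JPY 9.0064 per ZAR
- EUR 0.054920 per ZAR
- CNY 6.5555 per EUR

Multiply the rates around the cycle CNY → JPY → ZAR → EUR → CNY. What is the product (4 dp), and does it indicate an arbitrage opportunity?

0.9661 (arbitrage exists)

Around CNY → JPY → ZAR → EUR → CNY: 1 × 24.169 ÷ 9.0064 × 0.054920 × 6.5555 = 0.966148
Product < 1; profitable direction is CNY → EUR → ZAR → JPY → CNY.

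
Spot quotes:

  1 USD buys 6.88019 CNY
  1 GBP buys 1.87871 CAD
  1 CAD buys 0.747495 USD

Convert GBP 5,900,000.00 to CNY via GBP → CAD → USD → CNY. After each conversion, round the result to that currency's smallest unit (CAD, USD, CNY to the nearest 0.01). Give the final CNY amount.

CNY 57,005,988.73

GBP 5,900,000.00 × 1.87871 = CAD 11,084,389.00
CAD 11,084,389.00 × 0.747495 = USD 8,285,525.36
USD 8,285,525.36 × 6.88019 = CNY 57,005,988.73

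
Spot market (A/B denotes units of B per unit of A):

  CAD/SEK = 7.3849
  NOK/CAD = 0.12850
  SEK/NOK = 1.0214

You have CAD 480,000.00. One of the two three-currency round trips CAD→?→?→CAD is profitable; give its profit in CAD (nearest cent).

Profit: CAD 15,219.39

Profitable loop is CAD → NOK → SEK → CAD:
CAD 480,000.00 ÷ 0.12850 = NOK 3,735,408.56
NOK 3,735,408.56 ÷ 1.0214 = SEK 3,657,145.64
SEK 3,657,145.64 ÷ 7.3849 = CAD 495,219.39
Profit = CAD 495,219.39 − CAD 480,000.00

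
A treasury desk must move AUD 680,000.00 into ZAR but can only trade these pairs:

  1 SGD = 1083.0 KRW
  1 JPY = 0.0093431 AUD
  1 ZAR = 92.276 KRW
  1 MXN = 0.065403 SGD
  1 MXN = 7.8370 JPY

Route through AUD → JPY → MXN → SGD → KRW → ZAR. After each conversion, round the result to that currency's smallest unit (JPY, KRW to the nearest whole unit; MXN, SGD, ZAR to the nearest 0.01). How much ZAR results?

AUD 680,000.00 ÷ 0.0093431 = JPY 72,780,983
JPY 72,780,983 ÷ 7.8370 = MXN 9,286,842.29
MXN 9,286,842.29 × 0.065403 = SGD 607,387.35
SGD 607,387.35 × 1083.0 = KRW 657,800,500
KRW 657,800,500 ÷ 92.276 = ZAR 7,128,619.58

ZAR 7,128,619.58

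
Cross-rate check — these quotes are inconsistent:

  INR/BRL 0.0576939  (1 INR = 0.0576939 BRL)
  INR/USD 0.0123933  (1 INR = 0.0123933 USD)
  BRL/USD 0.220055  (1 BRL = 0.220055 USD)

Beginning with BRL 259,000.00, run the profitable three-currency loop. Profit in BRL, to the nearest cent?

Profit: BRL 6,322.41

Profitable loop is BRL → USD → INR → BRL:
BRL 259,000.00 × 0.220055 = USD 56,994.25
USD 56,994.25 ÷ 0.0123933 = INR 4,598,794.91
INR 4,598,794.91 × 0.0576939 = BRL 265,322.41
Profit = BRL 265,322.41 − BRL 259,000.00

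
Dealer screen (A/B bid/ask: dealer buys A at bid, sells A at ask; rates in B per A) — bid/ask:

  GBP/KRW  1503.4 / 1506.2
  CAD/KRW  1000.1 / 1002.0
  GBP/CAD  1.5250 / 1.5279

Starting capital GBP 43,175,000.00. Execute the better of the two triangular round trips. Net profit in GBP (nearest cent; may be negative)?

Best loop GBP → CAD → KRW → GBP:
GBP 43,175,000.00 × 1.5250 (sell GBP at bid) = CAD 65,841,875.00
CAD 65,841,875.00 × 1000.1 (sell CAD at bid) = KRW 65,848,459,187
KRW 65,848,459,187 ÷ 1506.2 (buy GBP at ask) = GBP 43,718,270.61

Net profit: GBP 543,270.61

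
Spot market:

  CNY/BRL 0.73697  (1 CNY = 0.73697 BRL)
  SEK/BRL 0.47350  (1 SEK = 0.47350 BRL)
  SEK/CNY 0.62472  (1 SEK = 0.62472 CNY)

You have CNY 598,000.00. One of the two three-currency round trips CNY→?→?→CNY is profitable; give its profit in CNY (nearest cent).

Profit: CNY 17,015.34

Profitable loop is CNY → SEK → BRL → CNY:
CNY 598,000.00 ÷ 0.62472 = SEK 957,228.84
SEK 957,228.84 × 0.47350 = BRL 453,247.86
BRL 453,247.86 ÷ 0.73697 = CNY 615,015.34
Profit = CNY 615,015.34 − CNY 598,000.00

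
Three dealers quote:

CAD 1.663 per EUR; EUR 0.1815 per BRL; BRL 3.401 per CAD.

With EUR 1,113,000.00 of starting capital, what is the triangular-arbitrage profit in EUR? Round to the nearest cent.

Profitable loop is EUR → CAD → BRL → EUR:
EUR 1,113,000.00 × 1.663 = CAD 1,850,919.00
CAD 1,850,919.00 × 3.401 = BRL 6,294,975.52
BRL 6,294,975.52 × 0.1815 = EUR 1,142,538.06
Profit = EUR 1,142,538.06 − EUR 1,113,000.00

Profit: EUR 29,538.06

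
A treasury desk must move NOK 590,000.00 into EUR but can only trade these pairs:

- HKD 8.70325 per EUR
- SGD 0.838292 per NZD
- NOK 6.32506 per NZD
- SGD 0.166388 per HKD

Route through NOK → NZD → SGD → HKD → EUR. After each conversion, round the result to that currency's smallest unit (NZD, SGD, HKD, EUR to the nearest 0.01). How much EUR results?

NOK 590,000.00 ÷ 6.32506 = NZD 93,279.75
NZD 93,279.75 × 0.838292 = SGD 78,195.67
SGD 78,195.67 ÷ 0.166388 = HKD 469,959.79
HKD 469,959.79 ÷ 8.70325 = EUR 53,998.19

EUR 53,998.19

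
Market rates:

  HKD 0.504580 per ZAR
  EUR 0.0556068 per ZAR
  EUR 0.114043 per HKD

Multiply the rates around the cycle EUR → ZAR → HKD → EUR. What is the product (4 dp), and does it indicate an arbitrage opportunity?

Around EUR → ZAR → HKD → EUR: 1 ÷ 0.0556068 × 0.504580 × 0.114043 = 1.034834
Product > 1; profitable direction is EUR → ZAR → HKD → EUR.

1.0348 (arbitrage exists)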